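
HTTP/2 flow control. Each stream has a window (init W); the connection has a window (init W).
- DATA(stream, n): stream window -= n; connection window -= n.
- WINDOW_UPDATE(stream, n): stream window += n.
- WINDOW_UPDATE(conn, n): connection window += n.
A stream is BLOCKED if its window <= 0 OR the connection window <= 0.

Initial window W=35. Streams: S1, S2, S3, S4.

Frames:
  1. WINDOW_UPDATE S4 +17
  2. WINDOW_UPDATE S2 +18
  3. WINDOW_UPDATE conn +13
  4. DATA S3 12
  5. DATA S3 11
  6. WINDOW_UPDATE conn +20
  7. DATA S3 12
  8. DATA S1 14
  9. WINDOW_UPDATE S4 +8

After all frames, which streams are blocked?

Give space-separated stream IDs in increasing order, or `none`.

Answer: S3

Derivation:
Op 1: conn=35 S1=35 S2=35 S3=35 S4=52 blocked=[]
Op 2: conn=35 S1=35 S2=53 S3=35 S4=52 blocked=[]
Op 3: conn=48 S1=35 S2=53 S3=35 S4=52 blocked=[]
Op 4: conn=36 S1=35 S2=53 S3=23 S4=52 blocked=[]
Op 5: conn=25 S1=35 S2=53 S3=12 S4=52 blocked=[]
Op 6: conn=45 S1=35 S2=53 S3=12 S4=52 blocked=[]
Op 7: conn=33 S1=35 S2=53 S3=0 S4=52 blocked=[3]
Op 8: conn=19 S1=21 S2=53 S3=0 S4=52 blocked=[3]
Op 9: conn=19 S1=21 S2=53 S3=0 S4=60 blocked=[3]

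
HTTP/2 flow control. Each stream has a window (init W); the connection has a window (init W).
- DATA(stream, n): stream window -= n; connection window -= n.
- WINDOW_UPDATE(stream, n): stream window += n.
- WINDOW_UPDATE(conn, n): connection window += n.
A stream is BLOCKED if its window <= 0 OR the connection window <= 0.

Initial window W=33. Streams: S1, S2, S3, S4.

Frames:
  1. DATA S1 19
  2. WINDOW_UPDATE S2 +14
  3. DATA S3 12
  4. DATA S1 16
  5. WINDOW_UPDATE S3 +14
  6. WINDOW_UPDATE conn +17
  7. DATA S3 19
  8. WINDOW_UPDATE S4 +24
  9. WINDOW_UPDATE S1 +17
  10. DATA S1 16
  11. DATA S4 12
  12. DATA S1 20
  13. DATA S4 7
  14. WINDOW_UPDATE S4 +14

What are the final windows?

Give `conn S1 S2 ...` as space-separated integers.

Op 1: conn=14 S1=14 S2=33 S3=33 S4=33 blocked=[]
Op 2: conn=14 S1=14 S2=47 S3=33 S4=33 blocked=[]
Op 3: conn=2 S1=14 S2=47 S3=21 S4=33 blocked=[]
Op 4: conn=-14 S1=-2 S2=47 S3=21 S4=33 blocked=[1, 2, 3, 4]
Op 5: conn=-14 S1=-2 S2=47 S3=35 S4=33 blocked=[1, 2, 3, 4]
Op 6: conn=3 S1=-2 S2=47 S3=35 S4=33 blocked=[1]
Op 7: conn=-16 S1=-2 S2=47 S3=16 S4=33 blocked=[1, 2, 3, 4]
Op 8: conn=-16 S1=-2 S2=47 S3=16 S4=57 blocked=[1, 2, 3, 4]
Op 9: conn=-16 S1=15 S2=47 S3=16 S4=57 blocked=[1, 2, 3, 4]
Op 10: conn=-32 S1=-1 S2=47 S3=16 S4=57 blocked=[1, 2, 3, 4]
Op 11: conn=-44 S1=-1 S2=47 S3=16 S4=45 blocked=[1, 2, 3, 4]
Op 12: conn=-64 S1=-21 S2=47 S3=16 S4=45 blocked=[1, 2, 3, 4]
Op 13: conn=-71 S1=-21 S2=47 S3=16 S4=38 blocked=[1, 2, 3, 4]
Op 14: conn=-71 S1=-21 S2=47 S3=16 S4=52 blocked=[1, 2, 3, 4]

Answer: -71 -21 47 16 52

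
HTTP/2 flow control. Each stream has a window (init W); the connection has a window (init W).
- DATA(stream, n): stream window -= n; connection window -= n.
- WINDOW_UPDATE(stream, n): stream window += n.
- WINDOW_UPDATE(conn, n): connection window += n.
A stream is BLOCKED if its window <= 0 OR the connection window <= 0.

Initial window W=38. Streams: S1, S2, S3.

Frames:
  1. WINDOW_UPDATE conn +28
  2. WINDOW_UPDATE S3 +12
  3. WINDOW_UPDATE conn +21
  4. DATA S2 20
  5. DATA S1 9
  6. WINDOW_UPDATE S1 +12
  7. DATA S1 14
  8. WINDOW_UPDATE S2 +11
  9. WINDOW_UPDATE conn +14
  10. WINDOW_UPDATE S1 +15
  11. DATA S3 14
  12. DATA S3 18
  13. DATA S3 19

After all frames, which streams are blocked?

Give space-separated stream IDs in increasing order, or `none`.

Op 1: conn=66 S1=38 S2=38 S3=38 blocked=[]
Op 2: conn=66 S1=38 S2=38 S3=50 blocked=[]
Op 3: conn=87 S1=38 S2=38 S3=50 blocked=[]
Op 4: conn=67 S1=38 S2=18 S3=50 blocked=[]
Op 5: conn=58 S1=29 S2=18 S3=50 blocked=[]
Op 6: conn=58 S1=41 S2=18 S3=50 blocked=[]
Op 7: conn=44 S1=27 S2=18 S3=50 blocked=[]
Op 8: conn=44 S1=27 S2=29 S3=50 blocked=[]
Op 9: conn=58 S1=27 S2=29 S3=50 blocked=[]
Op 10: conn=58 S1=42 S2=29 S3=50 blocked=[]
Op 11: conn=44 S1=42 S2=29 S3=36 blocked=[]
Op 12: conn=26 S1=42 S2=29 S3=18 blocked=[]
Op 13: conn=7 S1=42 S2=29 S3=-1 blocked=[3]

Answer: S3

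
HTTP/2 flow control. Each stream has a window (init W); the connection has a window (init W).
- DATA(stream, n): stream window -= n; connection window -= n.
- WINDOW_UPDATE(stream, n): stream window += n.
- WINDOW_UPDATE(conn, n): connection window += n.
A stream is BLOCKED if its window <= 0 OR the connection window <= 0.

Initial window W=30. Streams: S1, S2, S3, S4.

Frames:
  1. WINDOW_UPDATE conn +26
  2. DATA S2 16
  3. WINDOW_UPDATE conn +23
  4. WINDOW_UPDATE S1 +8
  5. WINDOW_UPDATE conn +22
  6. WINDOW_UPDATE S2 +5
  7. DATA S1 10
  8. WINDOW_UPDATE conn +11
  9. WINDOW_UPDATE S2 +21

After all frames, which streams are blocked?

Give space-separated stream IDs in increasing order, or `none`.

Op 1: conn=56 S1=30 S2=30 S3=30 S4=30 blocked=[]
Op 2: conn=40 S1=30 S2=14 S3=30 S4=30 blocked=[]
Op 3: conn=63 S1=30 S2=14 S3=30 S4=30 blocked=[]
Op 4: conn=63 S1=38 S2=14 S3=30 S4=30 blocked=[]
Op 5: conn=85 S1=38 S2=14 S3=30 S4=30 blocked=[]
Op 6: conn=85 S1=38 S2=19 S3=30 S4=30 blocked=[]
Op 7: conn=75 S1=28 S2=19 S3=30 S4=30 blocked=[]
Op 8: conn=86 S1=28 S2=19 S3=30 S4=30 blocked=[]
Op 9: conn=86 S1=28 S2=40 S3=30 S4=30 blocked=[]

Answer: none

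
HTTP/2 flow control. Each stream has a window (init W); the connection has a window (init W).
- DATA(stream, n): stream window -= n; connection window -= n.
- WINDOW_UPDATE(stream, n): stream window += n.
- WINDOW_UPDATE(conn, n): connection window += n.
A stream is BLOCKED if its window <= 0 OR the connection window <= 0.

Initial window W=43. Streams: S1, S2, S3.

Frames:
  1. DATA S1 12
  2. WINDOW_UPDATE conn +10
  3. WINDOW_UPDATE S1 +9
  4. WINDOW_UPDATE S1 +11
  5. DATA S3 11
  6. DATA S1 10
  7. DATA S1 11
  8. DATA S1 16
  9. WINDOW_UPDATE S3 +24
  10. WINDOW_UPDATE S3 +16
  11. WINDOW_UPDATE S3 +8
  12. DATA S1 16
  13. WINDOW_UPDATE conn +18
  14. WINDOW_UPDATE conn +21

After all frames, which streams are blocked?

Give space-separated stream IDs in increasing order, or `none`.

Op 1: conn=31 S1=31 S2=43 S3=43 blocked=[]
Op 2: conn=41 S1=31 S2=43 S3=43 blocked=[]
Op 3: conn=41 S1=40 S2=43 S3=43 blocked=[]
Op 4: conn=41 S1=51 S2=43 S3=43 blocked=[]
Op 5: conn=30 S1=51 S2=43 S3=32 blocked=[]
Op 6: conn=20 S1=41 S2=43 S3=32 blocked=[]
Op 7: conn=9 S1=30 S2=43 S3=32 blocked=[]
Op 8: conn=-7 S1=14 S2=43 S3=32 blocked=[1, 2, 3]
Op 9: conn=-7 S1=14 S2=43 S3=56 blocked=[1, 2, 3]
Op 10: conn=-7 S1=14 S2=43 S3=72 blocked=[1, 2, 3]
Op 11: conn=-7 S1=14 S2=43 S3=80 blocked=[1, 2, 3]
Op 12: conn=-23 S1=-2 S2=43 S3=80 blocked=[1, 2, 3]
Op 13: conn=-5 S1=-2 S2=43 S3=80 blocked=[1, 2, 3]
Op 14: conn=16 S1=-2 S2=43 S3=80 blocked=[1]

Answer: S1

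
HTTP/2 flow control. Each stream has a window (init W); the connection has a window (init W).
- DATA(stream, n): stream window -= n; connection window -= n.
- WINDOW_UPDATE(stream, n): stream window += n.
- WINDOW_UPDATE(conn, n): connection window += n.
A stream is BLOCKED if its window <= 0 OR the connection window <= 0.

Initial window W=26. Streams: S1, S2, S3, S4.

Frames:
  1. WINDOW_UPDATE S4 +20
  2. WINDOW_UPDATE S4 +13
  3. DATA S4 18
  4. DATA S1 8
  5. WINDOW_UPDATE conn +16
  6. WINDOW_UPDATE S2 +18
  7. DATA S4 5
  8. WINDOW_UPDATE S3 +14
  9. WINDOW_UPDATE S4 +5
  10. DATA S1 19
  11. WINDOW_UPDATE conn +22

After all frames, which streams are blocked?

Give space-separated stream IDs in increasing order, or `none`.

Answer: S1

Derivation:
Op 1: conn=26 S1=26 S2=26 S3=26 S4=46 blocked=[]
Op 2: conn=26 S1=26 S2=26 S3=26 S4=59 blocked=[]
Op 3: conn=8 S1=26 S2=26 S3=26 S4=41 blocked=[]
Op 4: conn=0 S1=18 S2=26 S3=26 S4=41 blocked=[1, 2, 3, 4]
Op 5: conn=16 S1=18 S2=26 S3=26 S4=41 blocked=[]
Op 6: conn=16 S1=18 S2=44 S3=26 S4=41 blocked=[]
Op 7: conn=11 S1=18 S2=44 S3=26 S4=36 blocked=[]
Op 8: conn=11 S1=18 S2=44 S3=40 S4=36 blocked=[]
Op 9: conn=11 S1=18 S2=44 S3=40 S4=41 blocked=[]
Op 10: conn=-8 S1=-1 S2=44 S3=40 S4=41 blocked=[1, 2, 3, 4]
Op 11: conn=14 S1=-1 S2=44 S3=40 S4=41 blocked=[1]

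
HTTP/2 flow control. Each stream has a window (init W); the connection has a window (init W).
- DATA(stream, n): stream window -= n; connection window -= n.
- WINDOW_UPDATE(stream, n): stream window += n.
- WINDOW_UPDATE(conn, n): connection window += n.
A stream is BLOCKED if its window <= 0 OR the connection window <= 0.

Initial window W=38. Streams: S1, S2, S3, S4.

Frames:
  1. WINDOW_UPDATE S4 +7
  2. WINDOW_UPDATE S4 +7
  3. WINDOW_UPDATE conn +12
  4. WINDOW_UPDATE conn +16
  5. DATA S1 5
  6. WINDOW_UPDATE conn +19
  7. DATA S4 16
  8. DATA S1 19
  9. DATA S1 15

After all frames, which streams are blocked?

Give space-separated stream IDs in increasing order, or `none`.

Answer: S1

Derivation:
Op 1: conn=38 S1=38 S2=38 S3=38 S4=45 blocked=[]
Op 2: conn=38 S1=38 S2=38 S3=38 S4=52 blocked=[]
Op 3: conn=50 S1=38 S2=38 S3=38 S4=52 blocked=[]
Op 4: conn=66 S1=38 S2=38 S3=38 S4=52 blocked=[]
Op 5: conn=61 S1=33 S2=38 S3=38 S4=52 blocked=[]
Op 6: conn=80 S1=33 S2=38 S3=38 S4=52 blocked=[]
Op 7: conn=64 S1=33 S2=38 S3=38 S4=36 blocked=[]
Op 8: conn=45 S1=14 S2=38 S3=38 S4=36 blocked=[]
Op 9: conn=30 S1=-1 S2=38 S3=38 S4=36 blocked=[1]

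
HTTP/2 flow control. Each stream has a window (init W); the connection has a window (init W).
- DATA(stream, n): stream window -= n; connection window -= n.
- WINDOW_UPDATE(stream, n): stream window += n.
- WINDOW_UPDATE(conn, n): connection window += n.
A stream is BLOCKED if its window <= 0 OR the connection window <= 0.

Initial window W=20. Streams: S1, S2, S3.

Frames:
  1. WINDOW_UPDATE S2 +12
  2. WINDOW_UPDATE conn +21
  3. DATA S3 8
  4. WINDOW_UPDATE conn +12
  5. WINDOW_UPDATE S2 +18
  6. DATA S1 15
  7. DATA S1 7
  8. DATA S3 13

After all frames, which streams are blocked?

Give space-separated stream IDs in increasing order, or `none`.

Op 1: conn=20 S1=20 S2=32 S3=20 blocked=[]
Op 2: conn=41 S1=20 S2=32 S3=20 blocked=[]
Op 3: conn=33 S1=20 S2=32 S3=12 blocked=[]
Op 4: conn=45 S1=20 S2=32 S3=12 blocked=[]
Op 5: conn=45 S1=20 S2=50 S3=12 blocked=[]
Op 6: conn=30 S1=5 S2=50 S3=12 blocked=[]
Op 7: conn=23 S1=-2 S2=50 S3=12 blocked=[1]
Op 8: conn=10 S1=-2 S2=50 S3=-1 blocked=[1, 3]

Answer: S1 S3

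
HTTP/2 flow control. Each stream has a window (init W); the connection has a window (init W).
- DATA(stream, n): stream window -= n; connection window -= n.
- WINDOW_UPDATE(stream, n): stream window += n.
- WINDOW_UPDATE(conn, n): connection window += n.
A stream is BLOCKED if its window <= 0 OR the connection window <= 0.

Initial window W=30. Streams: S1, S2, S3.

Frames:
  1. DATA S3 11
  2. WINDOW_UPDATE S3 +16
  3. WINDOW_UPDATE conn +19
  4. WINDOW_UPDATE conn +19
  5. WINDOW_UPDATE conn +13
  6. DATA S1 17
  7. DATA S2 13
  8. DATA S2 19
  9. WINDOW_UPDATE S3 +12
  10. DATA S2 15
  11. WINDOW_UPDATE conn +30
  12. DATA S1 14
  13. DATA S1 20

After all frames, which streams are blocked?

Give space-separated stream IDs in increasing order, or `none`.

Answer: S1 S2

Derivation:
Op 1: conn=19 S1=30 S2=30 S3=19 blocked=[]
Op 2: conn=19 S1=30 S2=30 S3=35 blocked=[]
Op 3: conn=38 S1=30 S2=30 S3=35 blocked=[]
Op 4: conn=57 S1=30 S2=30 S3=35 blocked=[]
Op 5: conn=70 S1=30 S2=30 S3=35 blocked=[]
Op 6: conn=53 S1=13 S2=30 S3=35 blocked=[]
Op 7: conn=40 S1=13 S2=17 S3=35 blocked=[]
Op 8: conn=21 S1=13 S2=-2 S3=35 blocked=[2]
Op 9: conn=21 S1=13 S2=-2 S3=47 blocked=[2]
Op 10: conn=6 S1=13 S2=-17 S3=47 blocked=[2]
Op 11: conn=36 S1=13 S2=-17 S3=47 blocked=[2]
Op 12: conn=22 S1=-1 S2=-17 S3=47 blocked=[1, 2]
Op 13: conn=2 S1=-21 S2=-17 S3=47 blocked=[1, 2]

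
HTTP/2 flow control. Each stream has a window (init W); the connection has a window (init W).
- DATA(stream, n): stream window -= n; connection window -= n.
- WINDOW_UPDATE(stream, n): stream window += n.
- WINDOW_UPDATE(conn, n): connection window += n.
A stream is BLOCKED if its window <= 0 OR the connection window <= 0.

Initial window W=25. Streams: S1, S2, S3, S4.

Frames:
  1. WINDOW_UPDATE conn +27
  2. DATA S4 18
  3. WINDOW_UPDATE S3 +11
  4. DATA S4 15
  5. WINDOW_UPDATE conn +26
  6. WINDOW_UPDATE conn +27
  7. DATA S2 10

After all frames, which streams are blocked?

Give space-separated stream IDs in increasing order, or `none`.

Op 1: conn=52 S1=25 S2=25 S3=25 S4=25 blocked=[]
Op 2: conn=34 S1=25 S2=25 S3=25 S4=7 blocked=[]
Op 3: conn=34 S1=25 S2=25 S3=36 S4=7 blocked=[]
Op 4: conn=19 S1=25 S2=25 S3=36 S4=-8 blocked=[4]
Op 5: conn=45 S1=25 S2=25 S3=36 S4=-8 blocked=[4]
Op 6: conn=72 S1=25 S2=25 S3=36 S4=-8 blocked=[4]
Op 7: conn=62 S1=25 S2=15 S3=36 S4=-8 blocked=[4]

Answer: S4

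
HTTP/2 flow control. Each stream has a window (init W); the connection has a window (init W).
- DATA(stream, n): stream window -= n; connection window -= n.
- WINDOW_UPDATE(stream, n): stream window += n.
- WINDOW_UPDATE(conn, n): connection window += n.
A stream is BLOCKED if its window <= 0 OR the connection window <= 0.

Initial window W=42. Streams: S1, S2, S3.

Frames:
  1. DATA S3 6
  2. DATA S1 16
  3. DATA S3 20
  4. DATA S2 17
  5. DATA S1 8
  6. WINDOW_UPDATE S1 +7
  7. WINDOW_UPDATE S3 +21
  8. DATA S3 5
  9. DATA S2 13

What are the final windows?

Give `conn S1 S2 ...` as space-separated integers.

Op 1: conn=36 S1=42 S2=42 S3=36 blocked=[]
Op 2: conn=20 S1=26 S2=42 S3=36 blocked=[]
Op 3: conn=0 S1=26 S2=42 S3=16 blocked=[1, 2, 3]
Op 4: conn=-17 S1=26 S2=25 S3=16 blocked=[1, 2, 3]
Op 5: conn=-25 S1=18 S2=25 S3=16 blocked=[1, 2, 3]
Op 6: conn=-25 S1=25 S2=25 S3=16 blocked=[1, 2, 3]
Op 7: conn=-25 S1=25 S2=25 S3=37 blocked=[1, 2, 3]
Op 8: conn=-30 S1=25 S2=25 S3=32 blocked=[1, 2, 3]
Op 9: conn=-43 S1=25 S2=12 S3=32 blocked=[1, 2, 3]

Answer: -43 25 12 32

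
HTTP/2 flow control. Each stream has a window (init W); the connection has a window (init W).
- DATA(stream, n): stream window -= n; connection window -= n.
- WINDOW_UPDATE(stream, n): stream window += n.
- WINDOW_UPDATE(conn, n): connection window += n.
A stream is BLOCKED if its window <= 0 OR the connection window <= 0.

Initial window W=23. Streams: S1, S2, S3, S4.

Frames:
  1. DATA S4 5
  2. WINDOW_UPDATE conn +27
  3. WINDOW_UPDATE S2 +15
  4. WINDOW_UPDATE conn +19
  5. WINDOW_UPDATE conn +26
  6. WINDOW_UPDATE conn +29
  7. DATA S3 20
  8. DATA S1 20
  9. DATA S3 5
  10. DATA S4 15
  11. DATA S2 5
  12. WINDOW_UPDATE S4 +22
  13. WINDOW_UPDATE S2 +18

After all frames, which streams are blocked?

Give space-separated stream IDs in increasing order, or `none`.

Answer: S3

Derivation:
Op 1: conn=18 S1=23 S2=23 S3=23 S4=18 blocked=[]
Op 2: conn=45 S1=23 S2=23 S3=23 S4=18 blocked=[]
Op 3: conn=45 S1=23 S2=38 S3=23 S4=18 blocked=[]
Op 4: conn=64 S1=23 S2=38 S3=23 S4=18 blocked=[]
Op 5: conn=90 S1=23 S2=38 S3=23 S4=18 blocked=[]
Op 6: conn=119 S1=23 S2=38 S3=23 S4=18 blocked=[]
Op 7: conn=99 S1=23 S2=38 S3=3 S4=18 blocked=[]
Op 8: conn=79 S1=3 S2=38 S3=3 S4=18 blocked=[]
Op 9: conn=74 S1=3 S2=38 S3=-2 S4=18 blocked=[3]
Op 10: conn=59 S1=3 S2=38 S3=-2 S4=3 blocked=[3]
Op 11: conn=54 S1=3 S2=33 S3=-2 S4=3 blocked=[3]
Op 12: conn=54 S1=3 S2=33 S3=-2 S4=25 blocked=[3]
Op 13: conn=54 S1=3 S2=51 S3=-2 S4=25 blocked=[3]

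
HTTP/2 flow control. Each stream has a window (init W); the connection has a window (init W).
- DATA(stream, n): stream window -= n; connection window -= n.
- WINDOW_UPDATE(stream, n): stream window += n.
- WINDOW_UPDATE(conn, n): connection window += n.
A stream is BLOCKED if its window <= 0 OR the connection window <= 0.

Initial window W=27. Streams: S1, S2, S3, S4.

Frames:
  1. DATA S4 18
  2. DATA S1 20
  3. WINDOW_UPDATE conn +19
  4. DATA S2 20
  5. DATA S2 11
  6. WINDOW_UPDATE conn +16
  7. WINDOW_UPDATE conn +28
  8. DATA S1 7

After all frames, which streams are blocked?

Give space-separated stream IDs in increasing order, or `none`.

Op 1: conn=9 S1=27 S2=27 S3=27 S4=9 blocked=[]
Op 2: conn=-11 S1=7 S2=27 S3=27 S4=9 blocked=[1, 2, 3, 4]
Op 3: conn=8 S1=7 S2=27 S3=27 S4=9 blocked=[]
Op 4: conn=-12 S1=7 S2=7 S3=27 S4=9 blocked=[1, 2, 3, 4]
Op 5: conn=-23 S1=7 S2=-4 S3=27 S4=9 blocked=[1, 2, 3, 4]
Op 6: conn=-7 S1=7 S2=-4 S3=27 S4=9 blocked=[1, 2, 3, 4]
Op 7: conn=21 S1=7 S2=-4 S3=27 S4=9 blocked=[2]
Op 8: conn=14 S1=0 S2=-4 S3=27 S4=9 blocked=[1, 2]

Answer: S1 S2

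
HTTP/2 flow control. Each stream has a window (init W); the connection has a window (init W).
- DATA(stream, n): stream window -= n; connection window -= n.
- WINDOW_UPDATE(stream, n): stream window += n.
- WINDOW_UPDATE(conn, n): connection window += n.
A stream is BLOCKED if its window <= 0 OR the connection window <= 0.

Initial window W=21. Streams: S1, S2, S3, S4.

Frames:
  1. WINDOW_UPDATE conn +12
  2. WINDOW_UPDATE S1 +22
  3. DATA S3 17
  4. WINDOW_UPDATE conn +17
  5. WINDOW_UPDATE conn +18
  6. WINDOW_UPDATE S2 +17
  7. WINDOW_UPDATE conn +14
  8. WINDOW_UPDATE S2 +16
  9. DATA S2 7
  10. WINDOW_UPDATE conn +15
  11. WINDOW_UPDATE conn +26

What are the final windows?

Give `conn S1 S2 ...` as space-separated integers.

Answer: 99 43 47 4 21

Derivation:
Op 1: conn=33 S1=21 S2=21 S3=21 S4=21 blocked=[]
Op 2: conn=33 S1=43 S2=21 S3=21 S4=21 blocked=[]
Op 3: conn=16 S1=43 S2=21 S3=4 S4=21 blocked=[]
Op 4: conn=33 S1=43 S2=21 S3=4 S4=21 blocked=[]
Op 5: conn=51 S1=43 S2=21 S3=4 S4=21 blocked=[]
Op 6: conn=51 S1=43 S2=38 S3=4 S4=21 blocked=[]
Op 7: conn=65 S1=43 S2=38 S3=4 S4=21 blocked=[]
Op 8: conn=65 S1=43 S2=54 S3=4 S4=21 blocked=[]
Op 9: conn=58 S1=43 S2=47 S3=4 S4=21 blocked=[]
Op 10: conn=73 S1=43 S2=47 S3=4 S4=21 blocked=[]
Op 11: conn=99 S1=43 S2=47 S3=4 S4=21 blocked=[]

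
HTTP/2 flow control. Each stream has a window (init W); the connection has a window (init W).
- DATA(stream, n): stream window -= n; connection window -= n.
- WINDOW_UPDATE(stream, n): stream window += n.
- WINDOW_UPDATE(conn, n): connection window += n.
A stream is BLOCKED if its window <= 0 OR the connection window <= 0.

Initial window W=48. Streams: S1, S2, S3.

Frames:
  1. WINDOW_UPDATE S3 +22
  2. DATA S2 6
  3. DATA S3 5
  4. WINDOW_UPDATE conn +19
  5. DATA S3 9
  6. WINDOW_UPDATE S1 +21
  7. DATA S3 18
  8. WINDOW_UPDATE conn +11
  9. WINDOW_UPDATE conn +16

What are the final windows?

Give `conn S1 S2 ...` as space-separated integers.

Op 1: conn=48 S1=48 S2=48 S3=70 blocked=[]
Op 2: conn=42 S1=48 S2=42 S3=70 blocked=[]
Op 3: conn=37 S1=48 S2=42 S3=65 blocked=[]
Op 4: conn=56 S1=48 S2=42 S3=65 blocked=[]
Op 5: conn=47 S1=48 S2=42 S3=56 blocked=[]
Op 6: conn=47 S1=69 S2=42 S3=56 blocked=[]
Op 7: conn=29 S1=69 S2=42 S3=38 blocked=[]
Op 8: conn=40 S1=69 S2=42 S3=38 blocked=[]
Op 9: conn=56 S1=69 S2=42 S3=38 blocked=[]

Answer: 56 69 42 38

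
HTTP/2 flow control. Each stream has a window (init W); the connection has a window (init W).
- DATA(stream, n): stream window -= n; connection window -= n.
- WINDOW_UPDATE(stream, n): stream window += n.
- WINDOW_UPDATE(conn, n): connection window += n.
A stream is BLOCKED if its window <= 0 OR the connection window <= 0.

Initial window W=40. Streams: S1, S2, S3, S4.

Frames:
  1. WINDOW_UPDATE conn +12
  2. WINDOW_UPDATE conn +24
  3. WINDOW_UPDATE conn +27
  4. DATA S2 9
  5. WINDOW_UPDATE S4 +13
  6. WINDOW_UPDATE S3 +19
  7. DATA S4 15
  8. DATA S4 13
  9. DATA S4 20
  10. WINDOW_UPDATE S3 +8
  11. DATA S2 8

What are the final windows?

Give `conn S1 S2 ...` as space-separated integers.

Op 1: conn=52 S1=40 S2=40 S3=40 S4=40 blocked=[]
Op 2: conn=76 S1=40 S2=40 S3=40 S4=40 blocked=[]
Op 3: conn=103 S1=40 S2=40 S3=40 S4=40 blocked=[]
Op 4: conn=94 S1=40 S2=31 S3=40 S4=40 blocked=[]
Op 5: conn=94 S1=40 S2=31 S3=40 S4=53 blocked=[]
Op 6: conn=94 S1=40 S2=31 S3=59 S4=53 blocked=[]
Op 7: conn=79 S1=40 S2=31 S3=59 S4=38 blocked=[]
Op 8: conn=66 S1=40 S2=31 S3=59 S4=25 blocked=[]
Op 9: conn=46 S1=40 S2=31 S3=59 S4=5 blocked=[]
Op 10: conn=46 S1=40 S2=31 S3=67 S4=5 blocked=[]
Op 11: conn=38 S1=40 S2=23 S3=67 S4=5 blocked=[]

Answer: 38 40 23 67 5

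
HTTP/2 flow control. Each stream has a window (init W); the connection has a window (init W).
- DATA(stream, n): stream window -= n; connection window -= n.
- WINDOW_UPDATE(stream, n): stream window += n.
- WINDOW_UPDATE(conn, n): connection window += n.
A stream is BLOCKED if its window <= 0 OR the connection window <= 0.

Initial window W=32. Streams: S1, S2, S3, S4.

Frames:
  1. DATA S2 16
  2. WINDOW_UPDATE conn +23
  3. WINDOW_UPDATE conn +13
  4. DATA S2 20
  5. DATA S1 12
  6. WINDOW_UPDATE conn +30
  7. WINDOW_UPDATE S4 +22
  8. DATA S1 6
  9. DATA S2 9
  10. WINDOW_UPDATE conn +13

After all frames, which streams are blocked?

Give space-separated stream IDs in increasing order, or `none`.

Op 1: conn=16 S1=32 S2=16 S3=32 S4=32 blocked=[]
Op 2: conn=39 S1=32 S2=16 S3=32 S4=32 blocked=[]
Op 3: conn=52 S1=32 S2=16 S3=32 S4=32 blocked=[]
Op 4: conn=32 S1=32 S2=-4 S3=32 S4=32 blocked=[2]
Op 5: conn=20 S1=20 S2=-4 S3=32 S4=32 blocked=[2]
Op 6: conn=50 S1=20 S2=-4 S3=32 S4=32 blocked=[2]
Op 7: conn=50 S1=20 S2=-4 S3=32 S4=54 blocked=[2]
Op 8: conn=44 S1=14 S2=-4 S3=32 S4=54 blocked=[2]
Op 9: conn=35 S1=14 S2=-13 S3=32 S4=54 blocked=[2]
Op 10: conn=48 S1=14 S2=-13 S3=32 S4=54 blocked=[2]

Answer: S2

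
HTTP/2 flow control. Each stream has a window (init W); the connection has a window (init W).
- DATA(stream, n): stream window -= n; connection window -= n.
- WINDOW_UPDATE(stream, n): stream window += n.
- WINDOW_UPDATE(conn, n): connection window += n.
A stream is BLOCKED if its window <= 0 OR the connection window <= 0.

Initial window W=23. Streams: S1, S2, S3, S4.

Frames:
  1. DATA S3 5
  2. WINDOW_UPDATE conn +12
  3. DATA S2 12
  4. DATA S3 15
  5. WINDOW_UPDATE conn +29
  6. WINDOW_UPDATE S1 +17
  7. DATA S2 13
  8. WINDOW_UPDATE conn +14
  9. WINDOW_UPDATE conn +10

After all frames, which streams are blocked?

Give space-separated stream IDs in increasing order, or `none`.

Answer: S2

Derivation:
Op 1: conn=18 S1=23 S2=23 S3=18 S4=23 blocked=[]
Op 2: conn=30 S1=23 S2=23 S3=18 S4=23 blocked=[]
Op 3: conn=18 S1=23 S2=11 S3=18 S4=23 blocked=[]
Op 4: conn=3 S1=23 S2=11 S3=3 S4=23 blocked=[]
Op 5: conn=32 S1=23 S2=11 S3=3 S4=23 blocked=[]
Op 6: conn=32 S1=40 S2=11 S3=3 S4=23 blocked=[]
Op 7: conn=19 S1=40 S2=-2 S3=3 S4=23 blocked=[2]
Op 8: conn=33 S1=40 S2=-2 S3=3 S4=23 blocked=[2]
Op 9: conn=43 S1=40 S2=-2 S3=3 S4=23 blocked=[2]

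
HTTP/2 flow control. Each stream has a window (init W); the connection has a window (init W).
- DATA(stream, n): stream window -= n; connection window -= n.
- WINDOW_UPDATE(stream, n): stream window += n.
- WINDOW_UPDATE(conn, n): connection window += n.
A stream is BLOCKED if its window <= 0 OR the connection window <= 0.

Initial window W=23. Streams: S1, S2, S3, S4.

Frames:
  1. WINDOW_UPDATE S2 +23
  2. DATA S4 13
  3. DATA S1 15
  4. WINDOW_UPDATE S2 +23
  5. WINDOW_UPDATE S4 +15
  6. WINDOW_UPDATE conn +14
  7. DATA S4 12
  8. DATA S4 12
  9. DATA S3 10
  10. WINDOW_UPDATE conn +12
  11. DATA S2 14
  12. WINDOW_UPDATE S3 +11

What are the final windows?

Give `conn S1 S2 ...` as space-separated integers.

Answer: -27 8 55 24 1

Derivation:
Op 1: conn=23 S1=23 S2=46 S3=23 S4=23 blocked=[]
Op 2: conn=10 S1=23 S2=46 S3=23 S4=10 blocked=[]
Op 3: conn=-5 S1=8 S2=46 S3=23 S4=10 blocked=[1, 2, 3, 4]
Op 4: conn=-5 S1=8 S2=69 S3=23 S4=10 blocked=[1, 2, 3, 4]
Op 5: conn=-5 S1=8 S2=69 S3=23 S4=25 blocked=[1, 2, 3, 4]
Op 6: conn=9 S1=8 S2=69 S3=23 S4=25 blocked=[]
Op 7: conn=-3 S1=8 S2=69 S3=23 S4=13 blocked=[1, 2, 3, 4]
Op 8: conn=-15 S1=8 S2=69 S3=23 S4=1 blocked=[1, 2, 3, 4]
Op 9: conn=-25 S1=8 S2=69 S3=13 S4=1 blocked=[1, 2, 3, 4]
Op 10: conn=-13 S1=8 S2=69 S3=13 S4=1 blocked=[1, 2, 3, 4]
Op 11: conn=-27 S1=8 S2=55 S3=13 S4=1 blocked=[1, 2, 3, 4]
Op 12: conn=-27 S1=8 S2=55 S3=24 S4=1 blocked=[1, 2, 3, 4]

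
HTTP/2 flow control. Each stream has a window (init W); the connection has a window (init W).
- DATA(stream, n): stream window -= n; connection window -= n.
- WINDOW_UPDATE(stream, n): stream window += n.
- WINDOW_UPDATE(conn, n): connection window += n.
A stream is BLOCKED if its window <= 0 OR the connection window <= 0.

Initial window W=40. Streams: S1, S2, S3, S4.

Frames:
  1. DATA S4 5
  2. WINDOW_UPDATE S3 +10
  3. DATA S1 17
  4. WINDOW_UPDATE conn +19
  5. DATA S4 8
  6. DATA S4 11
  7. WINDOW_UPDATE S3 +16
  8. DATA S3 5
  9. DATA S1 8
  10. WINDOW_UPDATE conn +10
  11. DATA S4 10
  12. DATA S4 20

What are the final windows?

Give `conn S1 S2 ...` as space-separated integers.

Op 1: conn=35 S1=40 S2=40 S3=40 S4=35 blocked=[]
Op 2: conn=35 S1=40 S2=40 S3=50 S4=35 blocked=[]
Op 3: conn=18 S1=23 S2=40 S3=50 S4=35 blocked=[]
Op 4: conn=37 S1=23 S2=40 S3=50 S4=35 blocked=[]
Op 5: conn=29 S1=23 S2=40 S3=50 S4=27 blocked=[]
Op 6: conn=18 S1=23 S2=40 S3=50 S4=16 blocked=[]
Op 7: conn=18 S1=23 S2=40 S3=66 S4=16 blocked=[]
Op 8: conn=13 S1=23 S2=40 S3=61 S4=16 blocked=[]
Op 9: conn=5 S1=15 S2=40 S3=61 S4=16 blocked=[]
Op 10: conn=15 S1=15 S2=40 S3=61 S4=16 blocked=[]
Op 11: conn=5 S1=15 S2=40 S3=61 S4=6 blocked=[]
Op 12: conn=-15 S1=15 S2=40 S3=61 S4=-14 blocked=[1, 2, 3, 4]

Answer: -15 15 40 61 -14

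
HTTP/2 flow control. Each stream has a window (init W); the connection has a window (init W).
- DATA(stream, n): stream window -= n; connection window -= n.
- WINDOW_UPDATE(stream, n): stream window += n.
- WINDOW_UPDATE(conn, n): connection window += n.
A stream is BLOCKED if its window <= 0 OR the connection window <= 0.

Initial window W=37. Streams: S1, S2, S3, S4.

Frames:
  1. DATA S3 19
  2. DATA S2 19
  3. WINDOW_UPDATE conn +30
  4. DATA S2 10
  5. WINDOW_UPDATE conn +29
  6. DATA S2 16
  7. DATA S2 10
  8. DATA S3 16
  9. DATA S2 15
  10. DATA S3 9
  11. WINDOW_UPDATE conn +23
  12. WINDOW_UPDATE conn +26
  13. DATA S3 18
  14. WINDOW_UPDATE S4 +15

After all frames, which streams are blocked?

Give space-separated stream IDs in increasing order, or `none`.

Op 1: conn=18 S1=37 S2=37 S3=18 S4=37 blocked=[]
Op 2: conn=-1 S1=37 S2=18 S3=18 S4=37 blocked=[1, 2, 3, 4]
Op 3: conn=29 S1=37 S2=18 S3=18 S4=37 blocked=[]
Op 4: conn=19 S1=37 S2=8 S3=18 S4=37 blocked=[]
Op 5: conn=48 S1=37 S2=8 S3=18 S4=37 blocked=[]
Op 6: conn=32 S1=37 S2=-8 S3=18 S4=37 blocked=[2]
Op 7: conn=22 S1=37 S2=-18 S3=18 S4=37 blocked=[2]
Op 8: conn=6 S1=37 S2=-18 S3=2 S4=37 blocked=[2]
Op 9: conn=-9 S1=37 S2=-33 S3=2 S4=37 blocked=[1, 2, 3, 4]
Op 10: conn=-18 S1=37 S2=-33 S3=-7 S4=37 blocked=[1, 2, 3, 4]
Op 11: conn=5 S1=37 S2=-33 S3=-7 S4=37 blocked=[2, 3]
Op 12: conn=31 S1=37 S2=-33 S3=-7 S4=37 blocked=[2, 3]
Op 13: conn=13 S1=37 S2=-33 S3=-25 S4=37 blocked=[2, 3]
Op 14: conn=13 S1=37 S2=-33 S3=-25 S4=52 blocked=[2, 3]

Answer: S2 S3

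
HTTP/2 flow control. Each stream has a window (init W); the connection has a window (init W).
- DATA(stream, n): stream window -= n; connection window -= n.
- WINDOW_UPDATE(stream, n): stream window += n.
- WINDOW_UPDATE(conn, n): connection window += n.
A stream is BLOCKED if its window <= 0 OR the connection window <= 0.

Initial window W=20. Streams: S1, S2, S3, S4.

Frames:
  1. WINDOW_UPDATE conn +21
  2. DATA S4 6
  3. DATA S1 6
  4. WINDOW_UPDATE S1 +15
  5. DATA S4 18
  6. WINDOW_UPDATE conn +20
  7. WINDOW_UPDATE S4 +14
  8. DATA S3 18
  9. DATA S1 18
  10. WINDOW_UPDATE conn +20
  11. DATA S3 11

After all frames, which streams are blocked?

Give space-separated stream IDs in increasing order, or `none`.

Op 1: conn=41 S1=20 S2=20 S3=20 S4=20 blocked=[]
Op 2: conn=35 S1=20 S2=20 S3=20 S4=14 blocked=[]
Op 3: conn=29 S1=14 S2=20 S3=20 S4=14 blocked=[]
Op 4: conn=29 S1=29 S2=20 S3=20 S4=14 blocked=[]
Op 5: conn=11 S1=29 S2=20 S3=20 S4=-4 blocked=[4]
Op 6: conn=31 S1=29 S2=20 S3=20 S4=-4 blocked=[4]
Op 7: conn=31 S1=29 S2=20 S3=20 S4=10 blocked=[]
Op 8: conn=13 S1=29 S2=20 S3=2 S4=10 blocked=[]
Op 9: conn=-5 S1=11 S2=20 S3=2 S4=10 blocked=[1, 2, 3, 4]
Op 10: conn=15 S1=11 S2=20 S3=2 S4=10 blocked=[]
Op 11: conn=4 S1=11 S2=20 S3=-9 S4=10 blocked=[3]

Answer: S3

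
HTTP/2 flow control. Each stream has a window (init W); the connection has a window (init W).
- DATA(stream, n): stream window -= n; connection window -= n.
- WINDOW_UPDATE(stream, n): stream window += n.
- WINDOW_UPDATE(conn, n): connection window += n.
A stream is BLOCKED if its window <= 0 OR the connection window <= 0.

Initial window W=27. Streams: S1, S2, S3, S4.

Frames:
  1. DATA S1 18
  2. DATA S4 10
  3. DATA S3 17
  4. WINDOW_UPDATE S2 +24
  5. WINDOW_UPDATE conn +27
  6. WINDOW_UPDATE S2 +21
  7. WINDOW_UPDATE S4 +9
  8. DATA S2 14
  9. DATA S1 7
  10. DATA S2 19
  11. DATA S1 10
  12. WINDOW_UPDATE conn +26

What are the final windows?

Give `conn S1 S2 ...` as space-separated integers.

Op 1: conn=9 S1=9 S2=27 S3=27 S4=27 blocked=[]
Op 2: conn=-1 S1=9 S2=27 S3=27 S4=17 blocked=[1, 2, 3, 4]
Op 3: conn=-18 S1=9 S2=27 S3=10 S4=17 blocked=[1, 2, 3, 4]
Op 4: conn=-18 S1=9 S2=51 S3=10 S4=17 blocked=[1, 2, 3, 4]
Op 5: conn=9 S1=9 S2=51 S3=10 S4=17 blocked=[]
Op 6: conn=9 S1=9 S2=72 S3=10 S4=17 blocked=[]
Op 7: conn=9 S1=9 S2=72 S3=10 S4=26 blocked=[]
Op 8: conn=-5 S1=9 S2=58 S3=10 S4=26 blocked=[1, 2, 3, 4]
Op 9: conn=-12 S1=2 S2=58 S3=10 S4=26 blocked=[1, 2, 3, 4]
Op 10: conn=-31 S1=2 S2=39 S3=10 S4=26 blocked=[1, 2, 3, 4]
Op 11: conn=-41 S1=-8 S2=39 S3=10 S4=26 blocked=[1, 2, 3, 4]
Op 12: conn=-15 S1=-8 S2=39 S3=10 S4=26 blocked=[1, 2, 3, 4]

Answer: -15 -8 39 10 26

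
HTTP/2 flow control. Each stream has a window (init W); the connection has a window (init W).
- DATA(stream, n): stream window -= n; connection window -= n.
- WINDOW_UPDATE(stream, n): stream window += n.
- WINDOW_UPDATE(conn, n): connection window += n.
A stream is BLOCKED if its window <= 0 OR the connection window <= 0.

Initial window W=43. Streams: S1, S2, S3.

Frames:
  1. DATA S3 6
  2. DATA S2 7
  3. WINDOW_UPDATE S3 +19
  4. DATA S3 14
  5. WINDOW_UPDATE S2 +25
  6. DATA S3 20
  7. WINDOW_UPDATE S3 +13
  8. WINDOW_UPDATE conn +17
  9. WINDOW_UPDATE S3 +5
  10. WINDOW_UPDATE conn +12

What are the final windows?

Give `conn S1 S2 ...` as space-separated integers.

Answer: 25 43 61 40

Derivation:
Op 1: conn=37 S1=43 S2=43 S3=37 blocked=[]
Op 2: conn=30 S1=43 S2=36 S3=37 blocked=[]
Op 3: conn=30 S1=43 S2=36 S3=56 blocked=[]
Op 4: conn=16 S1=43 S2=36 S3=42 blocked=[]
Op 5: conn=16 S1=43 S2=61 S3=42 blocked=[]
Op 6: conn=-4 S1=43 S2=61 S3=22 blocked=[1, 2, 3]
Op 7: conn=-4 S1=43 S2=61 S3=35 blocked=[1, 2, 3]
Op 8: conn=13 S1=43 S2=61 S3=35 blocked=[]
Op 9: conn=13 S1=43 S2=61 S3=40 blocked=[]
Op 10: conn=25 S1=43 S2=61 S3=40 blocked=[]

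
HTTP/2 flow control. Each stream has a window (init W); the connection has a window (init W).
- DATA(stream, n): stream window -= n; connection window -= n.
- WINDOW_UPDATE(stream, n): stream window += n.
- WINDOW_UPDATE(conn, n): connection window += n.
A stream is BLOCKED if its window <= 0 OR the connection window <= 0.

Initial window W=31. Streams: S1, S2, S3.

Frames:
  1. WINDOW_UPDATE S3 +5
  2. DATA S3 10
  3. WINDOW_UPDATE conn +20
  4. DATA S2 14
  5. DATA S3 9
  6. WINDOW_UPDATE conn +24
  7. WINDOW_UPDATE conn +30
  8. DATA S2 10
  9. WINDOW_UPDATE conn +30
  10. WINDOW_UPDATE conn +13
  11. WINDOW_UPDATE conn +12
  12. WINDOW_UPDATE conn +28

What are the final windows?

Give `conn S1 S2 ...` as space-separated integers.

Op 1: conn=31 S1=31 S2=31 S3=36 blocked=[]
Op 2: conn=21 S1=31 S2=31 S3=26 blocked=[]
Op 3: conn=41 S1=31 S2=31 S3=26 blocked=[]
Op 4: conn=27 S1=31 S2=17 S3=26 blocked=[]
Op 5: conn=18 S1=31 S2=17 S3=17 blocked=[]
Op 6: conn=42 S1=31 S2=17 S3=17 blocked=[]
Op 7: conn=72 S1=31 S2=17 S3=17 blocked=[]
Op 8: conn=62 S1=31 S2=7 S3=17 blocked=[]
Op 9: conn=92 S1=31 S2=7 S3=17 blocked=[]
Op 10: conn=105 S1=31 S2=7 S3=17 blocked=[]
Op 11: conn=117 S1=31 S2=7 S3=17 blocked=[]
Op 12: conn=145 S1=31 S2=7 S3=17 blocked=[]

Answer: 145 31 7 17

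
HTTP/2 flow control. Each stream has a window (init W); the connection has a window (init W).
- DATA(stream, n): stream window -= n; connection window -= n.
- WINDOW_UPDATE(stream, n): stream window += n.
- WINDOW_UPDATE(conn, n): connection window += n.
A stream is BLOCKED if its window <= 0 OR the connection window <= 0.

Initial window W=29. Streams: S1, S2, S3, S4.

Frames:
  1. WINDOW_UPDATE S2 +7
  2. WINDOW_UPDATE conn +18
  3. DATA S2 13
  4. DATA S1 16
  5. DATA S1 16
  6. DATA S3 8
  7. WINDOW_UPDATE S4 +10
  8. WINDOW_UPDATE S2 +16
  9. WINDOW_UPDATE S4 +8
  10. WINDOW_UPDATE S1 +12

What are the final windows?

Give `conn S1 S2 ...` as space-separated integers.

Op 1: conn=29 S1=29 S2=36 S3=29 S4=29 blocked=[]
Op 2: conn=47 S1=29 S2=36 S3=29 S4=29 blocked=[]
Op 3: conn=34 S1=29 S2=23 S3=29 S4=29 blocked=[]
Op 4: conn=18 S1=13 S2=23 S3=29 S4=29 blocked=[]
Op 5: conn=2 S1=-3 S2=23 S3=29 S4=29 blocked=[1]
Op 6: conn=-6 S1=-3 S2=23 S3=21 S4=29 blocked=[1, 2, 3, 4]
Op 7: conn=-6 S1=-3 S2=23 S3=21 S4=39 blocked=[1, 2, 3, 4]
Op 8: conn=-6 S1=-3 S2=39 S3=21 S4=39 blocked=[1, 2, 3, 4]
Op 9: conn=-6 S1=-3 S2=39 S3=21 S4=47 blocked=[1, 2, 3, 4]
Op 10: conn=-6 S1=9 S2=39 S3=21 S4=47 blocked=[1, 2, 3, 4]

Answer: -6 9 39 21 47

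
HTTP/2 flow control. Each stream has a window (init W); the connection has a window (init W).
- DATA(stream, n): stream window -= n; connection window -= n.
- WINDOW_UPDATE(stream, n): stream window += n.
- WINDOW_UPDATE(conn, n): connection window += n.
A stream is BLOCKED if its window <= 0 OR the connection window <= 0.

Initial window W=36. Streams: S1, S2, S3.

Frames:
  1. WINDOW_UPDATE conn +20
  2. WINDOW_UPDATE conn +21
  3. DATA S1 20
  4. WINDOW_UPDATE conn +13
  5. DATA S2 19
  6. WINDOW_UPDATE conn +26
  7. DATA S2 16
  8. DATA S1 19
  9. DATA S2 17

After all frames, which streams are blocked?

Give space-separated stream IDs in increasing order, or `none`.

Op 1: conn=56 S1=36 S2=36 S3=36 blocked=[]
Op 2: conn=77 S1=36 S2=36 S3=36 blocked=[]
Op 3: conn=57 S1=16 S2=36 S3=36 blocked=[]
Op 4: conn=70 S1=16 S2=36 S3=36 blocked=[]
Op 5: conn=51 S1=16 S2=17 S3=36 blocked=[]
Op 6: conn=77 S1=16 S2=17 S3=36 blocked=[]
Op 7: conn=61 S1=16 S2=1 S3=36 blocked=[]
Op 8: conn=42 S1=-3 S2=1 S3=36 blocked=[1]
Op 9: conn=25 S1=-3 S2=-16 S3=36 blocked=[1, 2]

Answer: S1 S2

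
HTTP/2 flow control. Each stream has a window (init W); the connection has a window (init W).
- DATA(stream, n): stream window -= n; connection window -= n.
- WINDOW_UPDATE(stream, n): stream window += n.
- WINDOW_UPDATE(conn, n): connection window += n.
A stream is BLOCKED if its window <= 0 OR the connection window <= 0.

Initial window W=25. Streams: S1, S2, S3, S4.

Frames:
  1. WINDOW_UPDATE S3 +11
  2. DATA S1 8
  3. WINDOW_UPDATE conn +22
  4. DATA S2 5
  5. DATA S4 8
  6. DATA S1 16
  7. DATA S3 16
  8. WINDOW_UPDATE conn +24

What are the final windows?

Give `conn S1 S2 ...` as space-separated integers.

Op 1: conn=25 S1=25 S2=25 S3=36 S4=25 blocked=[]
Op 2: conn=17 S1=17 S2=25 S3=36 S4=25 blocked=[]
Op 3: conn=39 S1=17 S2=25 S3=36 S4=25 blocked=[]
Op 4: conn=34 S1=17 S2=20 S3=36 S4=25 blocked=[]
Op 5: conn=26 S1=17 S2=20 S3=36 S4=17 blocked=[]
Op 6: conn=10 S1=1 S2=20 S3=36 S4=17 blocked=[]
Op 7: conn=-6 S1=1 S2=20 S3=20 S4=17 blocked=[1, 2, 3, 4]
Op 8: conn=18 S1=1 S2=20 S3=20 S4=17 blocked=[]

Answer: 18 1 20 20 17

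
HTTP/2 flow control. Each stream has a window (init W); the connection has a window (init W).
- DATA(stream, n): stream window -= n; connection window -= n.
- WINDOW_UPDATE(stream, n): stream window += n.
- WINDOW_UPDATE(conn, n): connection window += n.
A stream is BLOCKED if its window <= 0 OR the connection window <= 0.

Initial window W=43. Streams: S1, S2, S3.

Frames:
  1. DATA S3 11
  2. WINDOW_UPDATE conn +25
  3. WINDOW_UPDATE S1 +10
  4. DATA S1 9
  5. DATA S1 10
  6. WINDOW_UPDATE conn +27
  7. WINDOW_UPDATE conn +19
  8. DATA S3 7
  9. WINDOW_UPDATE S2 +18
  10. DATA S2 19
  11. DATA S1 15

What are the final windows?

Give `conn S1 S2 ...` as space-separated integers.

Op 1: conn=32 S1=43 S2=43 S3=32 blocked=[]
Op 2: conn=57 S1=43 S2=43 S3=32 blocked=[]
Op 3: conn=57 S1=53 S2=43 S3=32 blocked=[]
Op 4: conn=48 S1=44 S2=43 S3=32 blocked=[]
Op 5: conn=38 S1=34 S2=43 S3=32 blocked=[]
Op 6: conn=65 S1=34 S2=43 S3=32 blocked=[]
Op 7: conn=84 S1=34 S2=43 S3=32 blocked=[]
Op 8: conn=77 S1=34 S2=43 S3=25 blocked=[]
Op 9: conn=77 S1=34 S2=61 S3=25 blocked=[]
Op 10: conn=58 S1=34 S2=42 S3=25 blocked=[]
Op 11: conn=43 S1=19 S2=42 S3=25 blocked=[]

Answer: 43 19 42 25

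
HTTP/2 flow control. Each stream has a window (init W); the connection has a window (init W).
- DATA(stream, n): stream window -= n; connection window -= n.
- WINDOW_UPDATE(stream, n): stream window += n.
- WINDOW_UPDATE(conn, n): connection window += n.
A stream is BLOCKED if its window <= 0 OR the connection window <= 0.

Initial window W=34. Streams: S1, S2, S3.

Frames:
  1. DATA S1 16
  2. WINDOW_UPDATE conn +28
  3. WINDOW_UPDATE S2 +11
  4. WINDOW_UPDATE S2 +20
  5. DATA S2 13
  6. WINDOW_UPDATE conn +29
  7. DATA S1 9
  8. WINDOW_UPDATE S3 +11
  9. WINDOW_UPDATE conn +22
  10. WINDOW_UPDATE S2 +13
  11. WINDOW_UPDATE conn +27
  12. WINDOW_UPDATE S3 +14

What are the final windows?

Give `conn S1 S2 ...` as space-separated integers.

Answer: 102 9 65 59

Derivation:
Op 1: conn=18 S1=18 S2=34 S3=34 blocked=[]
Op 2: conn=46 S1=18 S2=34 S3=34 blocked=[]
Op 3: conn=46 S1=18 S2=45 S3=34 blocked=[]
Op 4: conn=46 S1=18 S2=65 S3=34 blocked=[]
Op 5: conn=33 S1=18 S2=52 S3=34 blocked=[]
Op 6: conn=62 S1=18 S2=52 S3=34 blocked=[]
Op 7: conn=53 S1=9 S2=52 S3=34 blocked=[]
Op 8: conn=53 S1=9 S2=52 S3=45 blocked=[]
Op 9: conn=75 S1=9 S2=52 S3=45 blocked=[]
Op 10: conn=75 S1=9 S2=65 S3=45 blocked=[]
Op 11: conn=102 S1=9 S2=65 S3=45 blocked=[]
Op 12: conn=102 S1=9 S2=65 S3=59 blocked=[]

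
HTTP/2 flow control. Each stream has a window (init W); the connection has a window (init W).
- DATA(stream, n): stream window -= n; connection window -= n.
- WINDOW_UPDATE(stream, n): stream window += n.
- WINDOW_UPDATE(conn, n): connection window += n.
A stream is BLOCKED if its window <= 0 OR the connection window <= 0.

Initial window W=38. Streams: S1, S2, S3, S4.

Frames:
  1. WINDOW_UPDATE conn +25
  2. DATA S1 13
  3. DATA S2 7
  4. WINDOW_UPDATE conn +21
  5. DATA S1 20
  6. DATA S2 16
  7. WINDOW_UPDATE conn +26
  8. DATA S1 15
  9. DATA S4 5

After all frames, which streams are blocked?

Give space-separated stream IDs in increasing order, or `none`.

Op 1: conn=63 S1=38 S2=38 S3=38 S4=38 blocked=[]
Op 2: conn=50 S1=25 S2=38 S3=38 S4=38 blocked=[]
Op 3: conn=43 S1=25 S2=31 S3=38 S4=38 blocked=[]
Op 4: conn=64 S1=25 S2=31 S3=38 S4=38 blocked=[]
Op 5: conn=44 S1=5 S2=31 S3=38 S4=38 blocked=[]
Op 6: conn=28 S1=5 S2=15 S3=38 S4=38 blocked=[]
Op 7: conn=54 S1=5 S2=15 S3=38 S4=38 blocked=[]
Op 8: conn=39 S1=-10 S2=15 S3=38 S4=38 blocked=[1]
Op 9: conn=34 S1=-10 S2=15 S3=38 S4=33 blocked=[1]

Answer: S1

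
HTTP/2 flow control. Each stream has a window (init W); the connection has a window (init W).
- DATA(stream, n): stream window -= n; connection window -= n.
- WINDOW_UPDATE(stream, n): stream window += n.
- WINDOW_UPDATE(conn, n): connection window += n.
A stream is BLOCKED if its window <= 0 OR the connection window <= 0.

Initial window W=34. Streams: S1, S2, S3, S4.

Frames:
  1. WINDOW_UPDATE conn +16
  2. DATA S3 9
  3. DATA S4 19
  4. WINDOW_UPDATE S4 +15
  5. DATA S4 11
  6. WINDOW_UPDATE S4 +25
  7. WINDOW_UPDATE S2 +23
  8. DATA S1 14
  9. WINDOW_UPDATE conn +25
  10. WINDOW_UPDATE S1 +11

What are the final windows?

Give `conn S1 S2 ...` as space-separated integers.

Op 1: conn=50 S1=34 S2=34 S3=34 S4=34 blocked=[]
Op 2: conn=41 S1=34 S2=34 S3=25 S4=34 blocked=[]
Op 3: conn=22 S1=34 S2=34 S3=25 S4=15 blocked=[]
Op 4: conn=22 S1=34 S2=34 S3=25 S4=30 blocked=[]
Op 5: conn=11 S1=34 S2=34 S3=25 S4=19 blocked=[]
Op 6: conn=11 S1=34 S2=34 S3=25 S4=44 blocked=[]
Op 7: conn=11 S1=34 S2=57 S3=25 S4=44 blocked=[]
Op 8: conn=-3 S1=20 S2=57 S3=25 S4=44 blocked=[1, 2, 3, 4]
Op 9: conn=22 S1=20 S2=57 S3=25 S4=44 blocked=[]
Op 10: conn=22 S1=31 S2=57 S3=25 S4=44 blocked=[]

Answer: 22 31 57 25 44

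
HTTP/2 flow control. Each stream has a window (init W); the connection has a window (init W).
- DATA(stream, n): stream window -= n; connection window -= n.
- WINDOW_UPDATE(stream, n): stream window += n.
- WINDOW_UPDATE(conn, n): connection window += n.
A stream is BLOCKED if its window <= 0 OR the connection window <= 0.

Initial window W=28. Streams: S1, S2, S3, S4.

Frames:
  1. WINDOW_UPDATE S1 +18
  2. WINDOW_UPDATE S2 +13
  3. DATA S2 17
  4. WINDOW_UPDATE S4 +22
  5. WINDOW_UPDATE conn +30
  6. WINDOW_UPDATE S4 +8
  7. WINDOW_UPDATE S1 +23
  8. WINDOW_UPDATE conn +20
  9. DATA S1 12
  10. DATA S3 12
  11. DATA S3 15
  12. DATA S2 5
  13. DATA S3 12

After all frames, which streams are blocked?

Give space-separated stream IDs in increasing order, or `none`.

Op 1: conn=28 S1=46 S2=28 S3=28 S4=28 blocked=[]
Op 2: conn=28 S1=46 S2=41 S3=28 S4=28 blocked=[]
Op 3: conn=11 S1=46 S2=24 S3=28 S4=28 blocked=[]
Op 4: conn=11 S1=46 S2=24 S3=28 S4=50 blocked=[]
Op 5: conn=41 S1=46 S2=24 S3=28 S4=50 blocked=[]
Op 6: conn=41 S1=46 S2=24 S3=28 S4=58 blocked=[]
Op 7: conn=41 S1=69 S2=24 S3=28 S4=58 blocked=[]
Op 8: conn=61 S1=69 S2=24 S3=28 S4=58 blocked=[]
Op 9: conn=49 S1=57 S2=24 S3=28 S4=58 blocked=[]
Op 10: conn=37 S1=57 S2=24 S3=16 S4=58 blocked=[]
Op 11: conn=22 S1=57 S2=24 S3=1 S4=58 blocked=[]
Op 12: conn=17 S1=57 S2=19 S3=1 S4=58 blocked=[]
Op 13: conn=5 S1=57 S2=19 S3=-11 S4=58 blocked=[3]

Answer: S3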